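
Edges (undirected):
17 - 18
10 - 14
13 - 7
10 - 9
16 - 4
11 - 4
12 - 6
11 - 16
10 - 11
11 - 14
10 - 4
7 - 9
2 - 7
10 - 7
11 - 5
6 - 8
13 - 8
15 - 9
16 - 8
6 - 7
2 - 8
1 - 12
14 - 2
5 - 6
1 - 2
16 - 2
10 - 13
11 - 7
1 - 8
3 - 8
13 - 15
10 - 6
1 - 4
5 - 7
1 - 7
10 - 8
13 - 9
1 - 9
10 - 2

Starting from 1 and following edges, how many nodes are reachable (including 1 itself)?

BFS from 1 visits: 1, 12, 9, 8, 7, 4, 2, 6, 15, 13, 10, 16, 3, 11, 5, 14
Reachable nodes: 16 of 18 total.

16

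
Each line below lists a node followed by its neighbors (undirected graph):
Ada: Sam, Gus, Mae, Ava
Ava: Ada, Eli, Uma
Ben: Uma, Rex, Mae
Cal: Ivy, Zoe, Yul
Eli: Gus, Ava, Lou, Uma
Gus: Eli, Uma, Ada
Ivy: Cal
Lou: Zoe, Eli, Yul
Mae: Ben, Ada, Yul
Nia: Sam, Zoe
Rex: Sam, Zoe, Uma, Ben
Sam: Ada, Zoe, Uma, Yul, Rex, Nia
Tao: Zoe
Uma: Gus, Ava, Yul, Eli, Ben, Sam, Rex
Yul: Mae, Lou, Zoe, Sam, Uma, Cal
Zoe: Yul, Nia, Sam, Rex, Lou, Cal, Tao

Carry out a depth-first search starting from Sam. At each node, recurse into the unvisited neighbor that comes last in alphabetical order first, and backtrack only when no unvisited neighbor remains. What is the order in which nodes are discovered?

Visit Sam
Sam → Zoe
Zoe → Yul
Yul → Uma
Uma → Rex
Rex → Ben
Ben → Mae
Mae → Ada
Ada → Gus
Gus → Eli
Eli → Lou
Eli → Ava
Yul → Cal
Cal → Ivy
Zoe → Tao
Zoe → Nia

Sam Zoe Yul Uma Rex Ben Mae Ada Gus Eli Lou Ava Cal Ivy Tao Nia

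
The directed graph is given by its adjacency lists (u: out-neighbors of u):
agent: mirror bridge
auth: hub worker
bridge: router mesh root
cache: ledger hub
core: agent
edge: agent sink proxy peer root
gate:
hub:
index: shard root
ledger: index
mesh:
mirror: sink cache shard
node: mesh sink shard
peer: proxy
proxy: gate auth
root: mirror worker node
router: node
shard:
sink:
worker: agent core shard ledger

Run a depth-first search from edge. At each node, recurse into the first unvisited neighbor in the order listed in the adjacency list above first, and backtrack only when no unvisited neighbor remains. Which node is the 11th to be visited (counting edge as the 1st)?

core

Visit edge
edge → agent
agent → mirror
mirror → sink
mirror → cache
cache → ledger
ledger → index
index → shard
index → root
root → worker
worker → core
root → node
node → mesh
cache → hub
agent → bridge
bridge → router
edge → proxy
proxy → gate
proxy → auth
edge → peer

Visit order: edge, agent, mirror, sink, cache, ledger, index, shard, root, worker, core, node, mesh, hub, bridge, router, proxy, gate, auth, peer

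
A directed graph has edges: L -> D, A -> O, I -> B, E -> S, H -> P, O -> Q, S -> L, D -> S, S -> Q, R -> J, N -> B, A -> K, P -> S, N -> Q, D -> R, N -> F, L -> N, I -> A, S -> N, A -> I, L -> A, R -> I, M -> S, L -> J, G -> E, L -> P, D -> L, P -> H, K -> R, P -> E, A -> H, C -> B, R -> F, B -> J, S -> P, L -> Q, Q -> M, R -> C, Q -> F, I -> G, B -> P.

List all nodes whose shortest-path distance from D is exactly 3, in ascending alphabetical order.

Level 0: D
Level 1: L, R, S
Level 2: A, C, F, I, J, N, P, Q
Level 3: B, E, G, H, K, M, O

B, E, G, H, K, M, O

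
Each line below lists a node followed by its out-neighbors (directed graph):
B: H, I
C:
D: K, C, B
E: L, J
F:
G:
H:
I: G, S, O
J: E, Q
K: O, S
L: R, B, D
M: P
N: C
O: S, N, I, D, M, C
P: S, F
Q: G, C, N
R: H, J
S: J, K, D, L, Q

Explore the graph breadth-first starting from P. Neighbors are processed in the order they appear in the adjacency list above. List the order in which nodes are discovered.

Visit P; enqueue S, F → queue [S, F]
Visit S; enqueue J, K, D, L, Q → queue [F, J, K, D, L, Q]
Visit F → queue [J, K, D, L, Q]
Visit J; enqueue E → queue [K, D, L, Q, E]
Visit K; enqueue O → queue [D, L, Q, E, O]
Visit D; enqueue C, B → queue [L, Q, E, O, C, B]
Visit L; enqueue R → queue [Q, E, O, C, B, R]
Visit Q; enqueue G, N → queue [E, O, C, B, R, G, N]
Visit E → queue [O, C, B, R, G, N]
Visit O; enqueue I, M → queue [C, B, R, G, N, I, M]
Visit C → queue [B, R, G, N, I, M]
Visit B; enqueue H → queue [R, G, N, I, M, H]
Visit R → queue [G, N, I, M, H]
Visit G → queue [N, I, M, H]
Visit N → queue [I, M, H]
Visit I → queue [M, H]
Visit M → queue [H]
Visit H → queue []

P, S, F, J, K, D, L, Q, E, O, C, B, R, G, N, I, M, H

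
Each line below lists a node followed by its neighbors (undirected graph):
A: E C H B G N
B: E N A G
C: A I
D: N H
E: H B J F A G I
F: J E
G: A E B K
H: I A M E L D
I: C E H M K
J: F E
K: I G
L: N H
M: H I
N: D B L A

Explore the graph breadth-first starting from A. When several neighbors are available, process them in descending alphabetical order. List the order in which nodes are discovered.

Visit A; enqueue N, H, G, E, C, B → queue [N, H, G, E, C, B]
Visit N; enqueue L, D → queue [H, G, E, C, B, L, D]
Visit H; enqueue M, I → queue [G, E, C, B, L, D, M, I]
Visit G; enqueue K → queue [E, C, B, L, D, M, I, K]
Visit E; enqueue J, F → queue [C, B, L, D, M, I, K, J, F]
Visit C → queue [B, L, D, M, I, K, J, F]
Visit B → queue [L, D, M, I, K, J, F]
Visit L → queue [D, M, I, K, J, F]
Visit D → queue [M, I, K, J, F]
Visit M → queue [I, K, J, F]
Visit I → queue [K, J, F]
Visit K → queue [J, F]
Visit J → queue [F]
Visit F → queue []

A, N, H, G, E, C, B, L, D, M, I, K, J, F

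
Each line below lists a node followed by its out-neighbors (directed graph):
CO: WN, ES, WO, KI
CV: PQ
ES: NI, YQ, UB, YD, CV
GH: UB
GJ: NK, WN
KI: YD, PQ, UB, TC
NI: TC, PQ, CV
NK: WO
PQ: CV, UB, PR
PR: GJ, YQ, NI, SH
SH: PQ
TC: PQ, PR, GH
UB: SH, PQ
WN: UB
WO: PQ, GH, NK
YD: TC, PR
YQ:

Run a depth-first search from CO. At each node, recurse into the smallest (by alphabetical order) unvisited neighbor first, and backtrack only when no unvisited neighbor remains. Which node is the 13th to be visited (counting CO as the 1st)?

NI

Visit CO
CO → ES
ES → CV
CV → PQ
PQ → PR
PR → GJ
GJ → NK
NK → WO
WO → GH
GH → UB
UB → SH
GJ → WN
PR → NI
NI → TC
PR → YQ
ES → YD
CO → KI

Visit order: CO, ES, CV, PQ, PR, GJ, NK, WO, GH, UB, SH, WN, NI, TC, YQ, YD, KI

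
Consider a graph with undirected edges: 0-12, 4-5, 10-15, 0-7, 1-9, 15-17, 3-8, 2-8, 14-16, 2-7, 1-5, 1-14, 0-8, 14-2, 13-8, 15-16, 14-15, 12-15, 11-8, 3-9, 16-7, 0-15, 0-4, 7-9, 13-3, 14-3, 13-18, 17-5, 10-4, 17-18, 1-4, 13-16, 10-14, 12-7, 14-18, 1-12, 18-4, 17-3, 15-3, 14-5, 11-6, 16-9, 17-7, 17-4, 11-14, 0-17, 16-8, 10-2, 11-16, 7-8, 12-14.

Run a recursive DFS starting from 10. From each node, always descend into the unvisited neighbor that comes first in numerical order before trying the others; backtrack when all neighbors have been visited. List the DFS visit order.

10 -> 2 -> 7 -> 0 -> 4 -> 1 -> 5 -> 14 -> 3 -> 8 -> 11 -> 6 -> 16 -> 9 -> 13 -> 18 -> 17 -> 15 -> 12

Visit 10
10 → 2
2 → 7
7 → 0
0 → 4
4 → 1
1 → 5
5 → 14
14 → 3
3 → 8
8 → 11
11 → 6
11 → 16
16 → 9
16 → 13
13 → 18
18 → 17
17 → 15
15 → 12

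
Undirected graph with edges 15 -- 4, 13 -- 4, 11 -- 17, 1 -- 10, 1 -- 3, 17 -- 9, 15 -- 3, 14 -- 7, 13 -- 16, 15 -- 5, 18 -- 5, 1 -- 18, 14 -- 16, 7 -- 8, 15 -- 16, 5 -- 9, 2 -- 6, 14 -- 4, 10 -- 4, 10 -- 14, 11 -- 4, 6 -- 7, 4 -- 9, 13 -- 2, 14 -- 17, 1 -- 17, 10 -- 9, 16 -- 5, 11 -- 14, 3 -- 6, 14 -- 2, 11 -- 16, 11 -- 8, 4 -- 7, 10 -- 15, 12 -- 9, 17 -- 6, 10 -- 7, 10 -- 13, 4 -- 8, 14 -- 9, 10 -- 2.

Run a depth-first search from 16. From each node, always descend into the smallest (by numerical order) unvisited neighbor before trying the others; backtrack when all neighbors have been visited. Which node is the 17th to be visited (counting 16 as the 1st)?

Visit 16
16 → 5
5 → 9
9 → 4
4 → 7
7 → 6
6 → 2
2 → 10
10 → 1
1 → 3
3 → 15
1 → 17
17 → 11
11 → 8
11 → 14
1 → 18
10 → 13
9 → 12

Visit order: 16, 5, 9, 4, 7, 6, 2, 10, 1, 3, 15, 17, 11, 8, 14, 18, 13, 12

13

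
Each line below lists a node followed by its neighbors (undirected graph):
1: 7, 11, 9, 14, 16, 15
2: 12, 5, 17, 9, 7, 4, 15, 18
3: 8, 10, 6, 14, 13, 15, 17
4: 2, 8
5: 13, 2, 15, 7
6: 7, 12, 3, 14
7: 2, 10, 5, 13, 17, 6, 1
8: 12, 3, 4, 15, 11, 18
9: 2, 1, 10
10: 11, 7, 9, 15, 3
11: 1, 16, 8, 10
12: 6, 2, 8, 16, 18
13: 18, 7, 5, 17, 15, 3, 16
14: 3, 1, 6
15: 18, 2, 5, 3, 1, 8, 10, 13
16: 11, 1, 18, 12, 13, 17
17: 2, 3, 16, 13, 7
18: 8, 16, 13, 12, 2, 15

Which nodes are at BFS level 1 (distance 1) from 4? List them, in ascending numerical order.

2, 8

Level 0: 4
Level 1: 2, 8
Level 2: 3, 5, 7, 9, 11, 12, 15, 17, 18
Level 3: 1, 6, 10, 13, 14, 16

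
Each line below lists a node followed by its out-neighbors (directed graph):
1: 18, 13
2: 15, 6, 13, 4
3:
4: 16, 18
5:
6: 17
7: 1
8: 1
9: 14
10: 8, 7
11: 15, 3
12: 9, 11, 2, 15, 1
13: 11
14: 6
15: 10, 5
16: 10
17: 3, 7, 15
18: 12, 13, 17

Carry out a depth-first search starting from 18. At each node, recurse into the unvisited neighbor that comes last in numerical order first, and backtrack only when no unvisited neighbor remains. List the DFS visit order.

Visit 18
18 → 17
17 → 15
15 → 10
10 → 8
8 → 1
1 → 13
13 → 11
11 → 3
10 → 7
15 → 5
18 → 12
12 → 9
9 → 14
14 → 6
12 → 2
2 → 4
4 → 16

18 -> 17 -> 15 -> 10 -> 8 -> 1 -> 13 -> 11 -> 3 -> 7 -> 5 -> 12 -> 9 -> 14 -> 6 -> 2 -> 4 -> 16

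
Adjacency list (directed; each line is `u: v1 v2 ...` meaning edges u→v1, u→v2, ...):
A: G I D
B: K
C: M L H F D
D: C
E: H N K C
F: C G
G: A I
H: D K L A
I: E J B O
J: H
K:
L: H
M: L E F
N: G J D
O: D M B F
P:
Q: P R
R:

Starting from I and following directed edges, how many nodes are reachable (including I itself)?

15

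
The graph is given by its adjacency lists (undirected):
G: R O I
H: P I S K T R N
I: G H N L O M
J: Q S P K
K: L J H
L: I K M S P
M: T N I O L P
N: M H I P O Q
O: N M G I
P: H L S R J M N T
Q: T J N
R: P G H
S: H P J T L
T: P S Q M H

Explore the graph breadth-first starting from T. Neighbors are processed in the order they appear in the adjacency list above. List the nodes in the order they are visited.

T P S Q M H L R J N I O K G

Visit T; enqueue P, S, Q, M, H → queue [P, S, Q, M, H]
Visit P; enqueue L, R, J, N → queue [S, Q, M, H, L, R, J, N]
Visit S → queue [Q, M, H, L, R, J, N]
Visit Q → queue [M, H, L, R, J, N]
Visit M; enqueue I, O → queue [H, L, R, J, N, I, O]
Visit H; enqueue K → queue [L, R, J, N, I, O, K]
Visit L → queue [R, J, N, I, O, K]
Visit R; enqueue G → queue [J, N, I, O, K, G]
Visit J → queue [N, I, O, K, G]
Visit N → queue [I, O, K, G]
Visit I → queue [O, K, G]
Visit O → queue [K, G]
Visit K → queue [G]
Visit G → queue []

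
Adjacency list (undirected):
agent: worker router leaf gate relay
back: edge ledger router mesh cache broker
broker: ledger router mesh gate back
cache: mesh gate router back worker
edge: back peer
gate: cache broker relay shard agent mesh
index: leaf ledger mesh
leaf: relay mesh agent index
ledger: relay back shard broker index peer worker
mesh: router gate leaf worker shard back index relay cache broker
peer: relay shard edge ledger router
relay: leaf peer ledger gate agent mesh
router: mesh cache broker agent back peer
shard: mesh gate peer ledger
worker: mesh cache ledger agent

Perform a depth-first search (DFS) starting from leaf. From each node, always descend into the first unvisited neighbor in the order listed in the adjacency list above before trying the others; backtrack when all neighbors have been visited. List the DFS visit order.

Visit leaf
leaf → relay
relay → peer
peer → shard
shard → mesh
mesh → router
router → cache
cache → gate
gate → broker
broker → ledger
ledger → back
back → edge
ledger → index
ledger → worker
worker → agent

leaf → relay → peer → shard → mesh → router → cache → gate → broker → ledger → back → edge → index → worker → agent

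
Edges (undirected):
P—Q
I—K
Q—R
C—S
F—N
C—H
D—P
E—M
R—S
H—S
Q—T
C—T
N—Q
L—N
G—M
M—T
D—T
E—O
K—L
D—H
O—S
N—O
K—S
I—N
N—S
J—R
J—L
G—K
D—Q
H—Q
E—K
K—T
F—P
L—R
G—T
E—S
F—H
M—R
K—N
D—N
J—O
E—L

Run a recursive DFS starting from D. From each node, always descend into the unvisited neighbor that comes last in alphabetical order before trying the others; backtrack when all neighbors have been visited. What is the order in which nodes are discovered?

D → T → Q → R → S → O → N → L → K → I → G → M → E → J → F → P → H → C

Visit D
D → T
T → Q
Q → R
R → S
S → O
O → N
N → L
L → K
K → I
K → G
G → M
M → E
L → J
N → F
F → P
F → H
H → C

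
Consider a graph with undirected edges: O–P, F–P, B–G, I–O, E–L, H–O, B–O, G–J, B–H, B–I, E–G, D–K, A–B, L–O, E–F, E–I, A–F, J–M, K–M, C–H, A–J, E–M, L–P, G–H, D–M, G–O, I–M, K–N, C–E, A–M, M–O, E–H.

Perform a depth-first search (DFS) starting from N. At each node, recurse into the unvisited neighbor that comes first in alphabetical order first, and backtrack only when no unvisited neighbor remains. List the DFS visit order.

Visit N
N → K
K → D
D → M
M → A
A → B
B → G
G → E
E → C
C → H
H → O
O → I
O → L
L → P
P → F
G → J

N, K, D, M, A, B, G, E, C, H, O, I, L, P, F, J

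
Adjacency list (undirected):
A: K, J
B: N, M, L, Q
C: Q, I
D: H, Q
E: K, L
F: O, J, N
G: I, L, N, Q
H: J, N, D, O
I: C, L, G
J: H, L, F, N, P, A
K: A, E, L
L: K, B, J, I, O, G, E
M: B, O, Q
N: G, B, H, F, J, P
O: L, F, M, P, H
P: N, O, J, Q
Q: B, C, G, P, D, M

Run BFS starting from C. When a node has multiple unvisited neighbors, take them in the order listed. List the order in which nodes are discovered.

C, Q, I, B, G, P, D, M, L, N, O, J, H, K, E, F, A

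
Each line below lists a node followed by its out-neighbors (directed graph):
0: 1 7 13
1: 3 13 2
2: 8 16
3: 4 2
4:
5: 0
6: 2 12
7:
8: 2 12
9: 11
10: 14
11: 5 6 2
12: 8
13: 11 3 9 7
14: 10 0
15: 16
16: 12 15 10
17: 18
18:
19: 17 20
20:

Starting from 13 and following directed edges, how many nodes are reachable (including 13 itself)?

17

BFS from 13 visits: 13, 11, 3, 9, 7, 5, 6, 2, 4, 0, 12, 8, 16, 1, 15, 10, 14
Reachable nodes: 17 of 21 total.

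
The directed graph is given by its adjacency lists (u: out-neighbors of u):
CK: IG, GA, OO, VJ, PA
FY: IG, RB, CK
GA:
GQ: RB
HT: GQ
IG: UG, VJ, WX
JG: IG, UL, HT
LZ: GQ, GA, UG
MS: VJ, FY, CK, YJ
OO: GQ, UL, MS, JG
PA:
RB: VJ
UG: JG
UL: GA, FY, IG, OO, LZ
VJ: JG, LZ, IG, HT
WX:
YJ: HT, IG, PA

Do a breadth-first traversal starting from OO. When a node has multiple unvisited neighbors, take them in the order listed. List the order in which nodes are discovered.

Visit OO; enqueue GQ, UL, MS, JG → queue [GQ, UL, MS, JG]
Visit GQ; enqueue RB → queue [UL, MS, JG, RB]
Visit UL; enqueue GA, FY, IG, LZ → queue [MS, JG, RB, GA, FY, IG, LZ]
Visit MS; enqueue VJ, CK, YJ → queue [JG, RB, GA, FY, IG, LZ, VJ, CK, YJ]
Visit JG; enqueue HT → queue [RB, GA, FY, IG, LZ, VJ, CK, YJ, HT]
Visit RB → queue [GA, FY, IG, LZ, VJ, CK, YJ, HT]
Visit GA → queue [FY, IG, LZ, VJ, CK, YJ, HT]
Visit FY → queue [IG, LZ, VJ, CK, YJ, HT]
Visit IG; enqueue UG, WX → queue [LZ, VJ, CK, YJ, HT, UG, WX]
Visit LZ → queue [VJ, CK, YJ, HT, UG, WX]
Visit VJ → queue [CK, YJ, HT, UG, WX]
Visit CK; enqueue PA → queue [YJ, HT, UG, WX, PA]
Visit YJ → queue [HT, UG, WX, PA]
Visit HT → queue [UG, WX, PA]
Visit UG → queue [WX, PA]
Visit WX → queue [PA]
Visit PA → queue []

OO -> GQ -> UL -> MS -> JG -> RB -> GA -> FY -> IG -> LZ -> VJ -> CK -> YJ -> HT -> UG -> WX -> PA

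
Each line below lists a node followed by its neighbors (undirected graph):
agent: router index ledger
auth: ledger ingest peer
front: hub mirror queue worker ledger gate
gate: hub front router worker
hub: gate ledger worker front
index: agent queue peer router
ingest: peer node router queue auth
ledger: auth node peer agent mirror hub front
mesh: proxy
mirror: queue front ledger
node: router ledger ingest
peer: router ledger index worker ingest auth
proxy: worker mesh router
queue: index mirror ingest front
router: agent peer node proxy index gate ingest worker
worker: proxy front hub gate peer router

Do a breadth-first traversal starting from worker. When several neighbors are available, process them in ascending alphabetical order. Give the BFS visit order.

worker front gate hub peer proxy router ledger mirror queue auth index ingest mesh agent node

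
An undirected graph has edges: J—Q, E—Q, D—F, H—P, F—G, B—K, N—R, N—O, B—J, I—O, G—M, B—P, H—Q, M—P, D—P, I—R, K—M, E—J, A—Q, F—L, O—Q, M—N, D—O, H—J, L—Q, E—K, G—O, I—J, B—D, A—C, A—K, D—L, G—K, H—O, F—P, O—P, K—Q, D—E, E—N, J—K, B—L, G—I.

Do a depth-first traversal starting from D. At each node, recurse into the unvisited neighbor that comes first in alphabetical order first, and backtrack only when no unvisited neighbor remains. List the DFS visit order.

D, B, J, E, K, A, C, Q, H, O, G, F, L, P, M, N, R, I

Visit D
D → B
B → J
J → E
E → K
K → A
A → C
A → Q
Q → H
H → O
O → G
G → F
F → L
F → P
P → M
M → N
N → R
R → I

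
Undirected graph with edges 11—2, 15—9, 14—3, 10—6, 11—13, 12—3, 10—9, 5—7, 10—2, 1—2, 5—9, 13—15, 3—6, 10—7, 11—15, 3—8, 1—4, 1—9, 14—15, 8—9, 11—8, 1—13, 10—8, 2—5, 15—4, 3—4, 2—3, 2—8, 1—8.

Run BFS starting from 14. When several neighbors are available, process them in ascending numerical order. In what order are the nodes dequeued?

14, 3, 15, 2, 4, 6, 8, 12, 9, 11, 13, 1, 5, 10, 7

Visit 14; enqueue 3, 15 → queue [3, 15]
Visit 3; enqueue 2, 4, 6, 8, 12 → queue [15, 2, 4, 6, 8, 12]
Visit 15; enqueue 9, 11, 13 → queue [2, 4, 6, 8, 12, 9, 11, 13]
Visit 2; enqueue 1, 5, 10 → queue [4, 6, 8, 12, 9, 11, 13, 1, 5, 10]
Visit 4 → queue [6, 8, 12, 9, 11, 13, 1, 5, 10]
Visit 6 → queue [8, 12, 9, 11, 13, 1, 5, 10]
Visit 8 → queue [12, 9, 11, 13, 1, 5, 10]
Visit 12 → queue [9, 11, 13, 1, 5, 10]
Visit 9 → queue [11, 13, 1, 5, 10]
Visit 11 → queue [13, 1, 5, 10]
Visit 13 → queue [1, 5, 10]
Visit 1 → queue [5, 10]
Visit 5; enqueue 7 → queue [10, 7]
Visit 10 → queue [7]
Visit 7 → queue []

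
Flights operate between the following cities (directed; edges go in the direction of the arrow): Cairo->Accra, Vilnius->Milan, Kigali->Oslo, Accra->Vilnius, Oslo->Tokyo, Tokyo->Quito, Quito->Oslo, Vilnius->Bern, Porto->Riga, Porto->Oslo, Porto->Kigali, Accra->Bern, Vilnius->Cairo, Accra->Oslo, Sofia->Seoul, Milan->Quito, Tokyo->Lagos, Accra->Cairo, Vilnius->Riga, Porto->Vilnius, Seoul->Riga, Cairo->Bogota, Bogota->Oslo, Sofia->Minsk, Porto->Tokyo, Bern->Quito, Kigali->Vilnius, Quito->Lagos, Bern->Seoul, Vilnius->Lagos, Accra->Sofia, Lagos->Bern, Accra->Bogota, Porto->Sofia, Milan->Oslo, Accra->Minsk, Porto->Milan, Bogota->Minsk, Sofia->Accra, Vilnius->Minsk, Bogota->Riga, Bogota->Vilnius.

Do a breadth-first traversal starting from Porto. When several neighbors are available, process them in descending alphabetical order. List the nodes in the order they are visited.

Porto, Vilnius, Tokyo, Sofia, Riga, Oslo, Milan, Kigali, Minsk, Lagos, Cairo, Bern, Quito, Seoul, Accra, Bogota

Visit Porto; enqueue Vilnius, Tokyo, Sofia, Riga, Oslo, Milan, Kigali → queue [Vilnius, Tokyo, Sofia, Riga, Oslo, Milan, Kigali]
Visit Vilnius; enqueue Minsk, Lagos, Cairo, Bern → queue [Tokyo, Sofia, Riga, Oslo, Milan, Kigali, Minsk, Lagos, Cairo, Bern]
Visit Tokyo; enqueue Quito → queue [Sofia, Riga, Oslo, Milan, Kigali, Minsk, Lagos, Cairo, Bern, Quito]
Visit Sofia; enqueue Seoul, Accra → queue [Riga, Oslo, Milan, Kigali, Minsk, Lagos, Cairo, Bern, Quito, Seoul, Accra]
Visit Riga → queue [Oslo, Milan, Kigali, Minsk, Lagos, Cairo, Bern, Quito, Seoul, Accra]
Visit Oslo → queue [Milan, Kigali, Minsk, Lagos, Cairo, Bern, Quito, Seoul, Accra]
Visit Milan → queue [Kigali, Minsk, Lagos, Cairo, Bern, Quito, Seoul, Accra]
Visit Kigali → queue [Minsk, Lagos, Cairo, Bern, Quito, Seoul, Accra]
Visit Minsk → queue [Lagos, Cairo, Bern, Quito, Seoul, Accra]
Visit Lagos → queue [Cairo, Bern, Quito, Seoul, Accra]
Visit Cairo; enqueue Bogota → queue [Bern, Quito, Seoul, Accra, Bogota]
Visit Bern → queue [Quito, Seoul, Accra, Bogota]
Visit Quito → queue [Seoul, Accra, Bogota]
Visit Seoul → queue [Accra, Bogota]
Visit Accra → queue [Bogota]
Visit Bogota → queue []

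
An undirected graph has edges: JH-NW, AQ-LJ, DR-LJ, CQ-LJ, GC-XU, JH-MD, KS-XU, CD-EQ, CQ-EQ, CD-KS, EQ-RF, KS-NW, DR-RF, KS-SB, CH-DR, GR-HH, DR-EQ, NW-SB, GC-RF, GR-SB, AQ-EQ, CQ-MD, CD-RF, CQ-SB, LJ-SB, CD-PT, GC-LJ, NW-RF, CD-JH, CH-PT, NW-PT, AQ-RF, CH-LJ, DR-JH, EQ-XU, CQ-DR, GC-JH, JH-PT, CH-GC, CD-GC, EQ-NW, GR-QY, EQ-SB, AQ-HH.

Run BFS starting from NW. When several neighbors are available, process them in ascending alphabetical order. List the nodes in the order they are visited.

Visit NW; enqueue EQ, JH, KS, PT, RF, SB → queue [EQ, JH, KS, PT, RF, SB]
Visit EQ; enqueue AQ, CD, CQ, DR, XU → queue [JH, KS, PT, RF, SB, AQ, CD, CQ, DR, XU]
Visit JH; enqueue GC, MD → queue [KS, PT, RF, SB, AQ, CD, CQ, DR, XU, GC, MD]
Visit KS → queue [PT, RF, SB, AQ, CD, CQ, DR, XU, GC, MD]
Visit PT; enqueue CH → queue [RF, SB, AQ, CD, CQ, DR, XU, GC, MD, CH]
Visit RF → queue [SB, AQ, CD, CQ, DR, XU, GC, MD, CH]
Visit SB; enqueue GR, LJ → queue [AQ, CD, CQ, DR, XU, GC, MD, CH, GR, LJ]
Visit AQ; enqueue HH → queue [CD, CQ, DR, XU, GC, MD, CH, GR, LJ, HH]
Visit CD → queue [CQ, DR, XU, GC, MD, CH, GR, LJ, HH]
Visit CQ → queue [DR, XU, GC, MD, CH, GR, LJ, HH]
Visit DR → queue [XU, GC, MD, CH, GR, LJ, HH]
Visit XU → queue [GC, MD, CH, GR, LJ, HH]
Visit GC → queue [MD, CH, GR, LJ, HH]
Visit MD → queue [CH, GR, LJ, HH]
Visit CH → queue [GR, LJ, HH]
Visit GR; enqueue QY → queue [LJ, HH, QY]
Visit LJ → queue [HH, QY]
Visit HH → queue [QY]
Visit QY → queue []

NW -> EQ -> JH -> KS -> PT -> RF -> SB -> AQ -> CD -> CQ -> DR -> XU -> GC -> MD -> CH -> GR -> LJ -> HH -> QY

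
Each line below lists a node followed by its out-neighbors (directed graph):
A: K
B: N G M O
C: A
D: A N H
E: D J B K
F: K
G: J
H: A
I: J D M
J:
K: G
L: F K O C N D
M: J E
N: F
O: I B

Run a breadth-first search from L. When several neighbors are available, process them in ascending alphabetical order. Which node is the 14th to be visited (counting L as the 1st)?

M

Visit L; enqueue C, D, F, K, N, O → queue [C, D, F, K, N, O]
Visit C; enqueue A → queue [D, F, K, N, O, A]
Visit D; enqueue H → queue [F, K, N, O, A, H]
Visit F → queue [K, N, O, A, H]
Visit K; enqueue G → queue [N, O, A, H, G]
Visit N → queue [O, A, H, G]
Visit O; enqueue B, I → queue [A, H, G, B, I]
Visit A → queue [H, G, B, I]
Visit H → queue [G, B, I]
Visit G; enqueue J → queue [B, I, J]
Visit B; enqueue M → queue [I, J, M]
Visit I → queue [J, M]
Visit J → queue [M]
Visit M; enqueue E → queue [E]
Visit E → queue []

Visit order: L, C, D, F, K, N, O, A, H, G, B, I, J, M, E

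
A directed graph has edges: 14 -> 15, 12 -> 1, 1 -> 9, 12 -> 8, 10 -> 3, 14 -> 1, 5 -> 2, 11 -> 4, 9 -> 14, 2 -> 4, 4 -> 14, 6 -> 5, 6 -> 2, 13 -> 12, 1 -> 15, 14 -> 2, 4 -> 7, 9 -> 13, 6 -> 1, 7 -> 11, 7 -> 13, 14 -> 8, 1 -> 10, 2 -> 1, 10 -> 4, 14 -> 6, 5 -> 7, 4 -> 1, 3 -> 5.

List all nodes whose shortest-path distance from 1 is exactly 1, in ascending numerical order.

Level 0: 1
Level 1: 9, 10, 15
Level 2: 3, 4, 13, 14
Level 3: 2, 5, 6, 7, 8, 12
Level 4: 11

9, 10, 15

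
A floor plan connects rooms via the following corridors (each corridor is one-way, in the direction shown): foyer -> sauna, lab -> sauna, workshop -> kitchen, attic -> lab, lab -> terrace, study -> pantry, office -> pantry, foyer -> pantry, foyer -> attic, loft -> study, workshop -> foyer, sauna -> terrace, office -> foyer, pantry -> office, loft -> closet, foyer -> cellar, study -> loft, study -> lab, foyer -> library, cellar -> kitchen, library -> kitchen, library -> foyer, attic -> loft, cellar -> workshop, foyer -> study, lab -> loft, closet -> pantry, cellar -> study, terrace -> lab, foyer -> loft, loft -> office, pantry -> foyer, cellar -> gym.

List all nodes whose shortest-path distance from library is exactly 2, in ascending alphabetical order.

attic, cellar, loft, pantry, sauna, study

Level 0: library
Level 1: foyer, kitchen
Level 2: attic, cellar, loft, pantry, sauna, study
Level 3: closet, gym, lab, office, terrace, workshop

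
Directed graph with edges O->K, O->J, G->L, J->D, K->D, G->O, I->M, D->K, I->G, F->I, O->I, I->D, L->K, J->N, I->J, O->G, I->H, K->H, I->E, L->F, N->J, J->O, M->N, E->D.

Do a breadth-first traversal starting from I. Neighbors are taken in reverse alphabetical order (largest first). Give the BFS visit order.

Visit I; enqueue M, J, H, G, E, D → queue [M, J, H, G, E, D]
Visit M; enqueue N → queue [J, H, G, E, D, N]
Visit J; enqueue O → queue [H, G, E, D, N, O]
Visit H → queue [G, E, D, N, O]
Visit G; enqueue L → queue [E, D, N, O, L]
Visit E → queue [D, N, O, L]
Visit D; enqueue K → queue [N, O, L, K]
Visit N → queue [O, L, K]
Visit O → queue [L, K]
Visit L; enqueue F → queue [K, F]
Visit K → queue [F]
Visit F → queue []

I M J H G E D N O L K F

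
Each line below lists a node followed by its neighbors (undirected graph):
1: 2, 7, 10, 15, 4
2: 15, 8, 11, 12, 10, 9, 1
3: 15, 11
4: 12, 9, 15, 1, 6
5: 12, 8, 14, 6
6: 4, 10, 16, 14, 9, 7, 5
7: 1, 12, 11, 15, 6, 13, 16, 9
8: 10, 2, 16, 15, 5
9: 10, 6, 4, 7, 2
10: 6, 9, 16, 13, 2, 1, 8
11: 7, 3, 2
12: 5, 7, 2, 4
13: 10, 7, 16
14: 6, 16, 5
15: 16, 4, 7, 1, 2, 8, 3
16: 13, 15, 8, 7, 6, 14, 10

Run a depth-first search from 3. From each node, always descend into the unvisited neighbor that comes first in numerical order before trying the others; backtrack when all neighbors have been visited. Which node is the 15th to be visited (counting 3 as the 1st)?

Visit 3
3 → 11
11 → 2
2 → 1
1 → 4
4 → 6
6 → 5
5 → 8
8 → 10
10 → 9
9 → 7
7 → 12
7 → 13
13 → 16
16 → 14
16 → 15

Visit order: 3, 11, 2, 1, 4, 6, 5, 8, 10, 9, 7, 12, 13, 16, 14, 15

14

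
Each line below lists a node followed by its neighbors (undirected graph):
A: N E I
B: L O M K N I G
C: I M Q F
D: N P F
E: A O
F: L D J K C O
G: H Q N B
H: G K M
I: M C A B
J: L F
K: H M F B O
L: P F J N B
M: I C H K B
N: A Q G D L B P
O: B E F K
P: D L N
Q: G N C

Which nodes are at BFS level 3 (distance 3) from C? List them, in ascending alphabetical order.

Level 0: C
Level 1: F, I, M, Q
Level 2: A, B, D, G, H, J, K, L, N, O
Level 3: E, P

E, P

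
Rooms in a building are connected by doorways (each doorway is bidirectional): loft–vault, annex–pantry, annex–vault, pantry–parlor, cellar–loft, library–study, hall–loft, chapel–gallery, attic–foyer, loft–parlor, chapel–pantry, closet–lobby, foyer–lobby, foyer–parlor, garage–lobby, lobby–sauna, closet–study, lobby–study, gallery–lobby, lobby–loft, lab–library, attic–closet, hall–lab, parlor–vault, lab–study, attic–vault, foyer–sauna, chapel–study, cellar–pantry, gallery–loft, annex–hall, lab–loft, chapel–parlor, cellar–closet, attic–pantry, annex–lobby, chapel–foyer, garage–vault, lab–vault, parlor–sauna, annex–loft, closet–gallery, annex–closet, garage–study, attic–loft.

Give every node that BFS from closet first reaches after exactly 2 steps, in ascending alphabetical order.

Level 0: closet
Level 1: annex, attic, cellar, gallery, lobby, study
Level 2: chapel, foyer, garage, hall, lab, library, loft, pantry, sauna, vault
Level 3: parlor

chapel, foyer, garage, hall, lab, library, loft, pantry, sauna, vault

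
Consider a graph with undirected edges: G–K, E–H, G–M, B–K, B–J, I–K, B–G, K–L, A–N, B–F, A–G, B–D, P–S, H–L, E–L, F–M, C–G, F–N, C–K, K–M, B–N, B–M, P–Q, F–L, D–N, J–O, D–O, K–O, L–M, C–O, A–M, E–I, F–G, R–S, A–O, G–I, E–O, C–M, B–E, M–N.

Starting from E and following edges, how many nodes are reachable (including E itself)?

BFS from E visits: E, B, H, I, L, O, D, F, G, J, K, M, N, A, C
Reachable nodes: 15 of 19 total.

15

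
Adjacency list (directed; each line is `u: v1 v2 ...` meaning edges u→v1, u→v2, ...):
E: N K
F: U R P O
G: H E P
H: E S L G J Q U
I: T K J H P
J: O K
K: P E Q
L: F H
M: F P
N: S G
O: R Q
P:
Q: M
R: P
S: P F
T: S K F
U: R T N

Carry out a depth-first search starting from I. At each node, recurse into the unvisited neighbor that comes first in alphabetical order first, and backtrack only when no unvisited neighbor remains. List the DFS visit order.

Visit I
I → H
H → E
E → K
K → P
K → Q
Q → M
M → F
F → O
O → R
F → U
U → N
N → G
N → S
U → T
H → J
H → L

I → H → E → K → P → Q → M → F → O → R → U → N → G → S → T → J → L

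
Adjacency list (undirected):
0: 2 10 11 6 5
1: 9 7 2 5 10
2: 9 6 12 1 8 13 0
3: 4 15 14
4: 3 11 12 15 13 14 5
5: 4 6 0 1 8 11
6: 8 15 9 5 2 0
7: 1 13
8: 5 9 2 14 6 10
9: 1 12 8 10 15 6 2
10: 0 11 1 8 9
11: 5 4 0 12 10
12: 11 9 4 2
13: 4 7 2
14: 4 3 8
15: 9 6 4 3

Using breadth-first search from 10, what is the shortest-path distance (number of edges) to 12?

2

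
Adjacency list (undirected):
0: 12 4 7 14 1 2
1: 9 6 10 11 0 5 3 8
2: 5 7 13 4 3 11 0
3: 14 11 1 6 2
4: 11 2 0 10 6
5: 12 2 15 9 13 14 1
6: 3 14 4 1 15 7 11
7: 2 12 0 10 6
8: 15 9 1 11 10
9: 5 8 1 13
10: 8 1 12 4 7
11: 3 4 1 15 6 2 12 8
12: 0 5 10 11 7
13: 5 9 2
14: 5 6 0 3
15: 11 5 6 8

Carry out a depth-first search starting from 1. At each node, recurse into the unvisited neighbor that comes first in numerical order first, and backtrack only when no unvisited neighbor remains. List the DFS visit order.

1, 0, 2, 3, 6, 4, 10, 7, 12, 5, 9, 8, 11, 15, 13, 14

Visit 1
1 → 0
0 → 2
2 → 3
3 → 6
6 → 4
4 → 10
10 → 7
7 → 12
12 → 5
5 → 9
9 → 8
8 → 11
11 → 15
9 → 13
5 → 14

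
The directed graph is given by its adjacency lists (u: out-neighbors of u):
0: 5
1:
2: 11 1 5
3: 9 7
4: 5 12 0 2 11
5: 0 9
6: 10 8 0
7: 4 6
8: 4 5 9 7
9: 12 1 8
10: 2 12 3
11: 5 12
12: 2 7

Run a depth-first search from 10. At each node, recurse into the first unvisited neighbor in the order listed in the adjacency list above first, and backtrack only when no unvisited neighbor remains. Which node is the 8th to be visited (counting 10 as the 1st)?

7

Visit 10
10 → 2
2 → 11
11 → 5
5 → 0
5 → 9
9 → 12
12 → 7
7 → 4
7 → 6
6 → 8
9 → 1
10 → 3

Visit order: 10, 2, 11, 5, 0, 9, 12, 7, 4, 6, 8, 1, 3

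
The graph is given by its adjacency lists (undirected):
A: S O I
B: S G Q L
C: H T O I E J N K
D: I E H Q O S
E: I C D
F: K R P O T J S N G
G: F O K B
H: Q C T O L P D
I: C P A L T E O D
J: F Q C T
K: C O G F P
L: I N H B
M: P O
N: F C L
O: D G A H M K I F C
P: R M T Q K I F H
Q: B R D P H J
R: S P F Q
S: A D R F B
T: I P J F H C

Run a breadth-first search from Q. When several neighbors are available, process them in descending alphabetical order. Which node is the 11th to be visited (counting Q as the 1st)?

Visit Q; enqueue R, P, J, H, D, B → queue [R, P, J, H, D, B]
Visit R; enqueue S, F → queue [P, J, H, D, B, S, F]
Visit P; enqueue T, M, K, I → queue [J, H, D, B, S, F, T, M, K, I]
Visit J; enqueue C → queue [H, D, B, S, F, T, M, K, I, C]
Visit H; enqueue O, L → queue [D, B, S, F, T, M, K, I, C, O, L]
Visit D; enqueue E → queue [B, S, F, T, M, K, I, C, O, L, E]
Visit B; enqueue G → queue [S, F, T, M, K, I, C, O, L, E, G]
Visit S; enqueue A → queue [F, T, M, K, I, C, O, L, E, G, A]
Visit F; enqueue N → queue [T, M, K, I, C, O, L, E, G, A, N]
Visit T → queue [M, K, I, C, O, L, E, G, A, N]
Visit M → queue [K, I, C, O, L, E, G, A, N]
Visit K → queue [I, C, O, L, E, G, A, N]
Visit I → queue [C, O, L, E, G, A, N]
Visit C → queue [O, L, E, G, A, N]
Visit O → queue [L, E, G, A, N]
Visit L → queue [E, G, A, N]
Visit E → queue [G, A, N]
Visit G → queue [A, N]
Visit A → queue [N]
Visit N → queue []

Visit order: Q, R, P, J, H, D, B, S, F, T, M, K, I, C, O, L, E, G, A, N

M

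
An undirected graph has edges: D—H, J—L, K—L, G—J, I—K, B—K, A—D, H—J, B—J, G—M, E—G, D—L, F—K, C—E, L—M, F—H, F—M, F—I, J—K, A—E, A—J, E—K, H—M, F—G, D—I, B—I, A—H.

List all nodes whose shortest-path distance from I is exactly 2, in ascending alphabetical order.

Level 0: I
Level 1: B, D, F, K
Level 2: A, E, G, H, J, L, M
Level 3: C

A, E, G, H, J, L, M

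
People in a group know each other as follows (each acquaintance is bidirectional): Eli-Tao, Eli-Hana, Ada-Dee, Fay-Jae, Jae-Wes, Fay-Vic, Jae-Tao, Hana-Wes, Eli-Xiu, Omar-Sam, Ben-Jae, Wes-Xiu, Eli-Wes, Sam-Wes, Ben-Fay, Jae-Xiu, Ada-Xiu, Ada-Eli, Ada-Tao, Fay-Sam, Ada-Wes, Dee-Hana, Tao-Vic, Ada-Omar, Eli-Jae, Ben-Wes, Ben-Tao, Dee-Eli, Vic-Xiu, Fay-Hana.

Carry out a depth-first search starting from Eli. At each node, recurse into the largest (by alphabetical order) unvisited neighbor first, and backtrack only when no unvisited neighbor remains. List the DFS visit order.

Eli -> Xiu -> Wes -> Sam -> Omar -> Ada -> Tao -> Vic -> Fay -> Jae -> Ben -> Hana -> Dee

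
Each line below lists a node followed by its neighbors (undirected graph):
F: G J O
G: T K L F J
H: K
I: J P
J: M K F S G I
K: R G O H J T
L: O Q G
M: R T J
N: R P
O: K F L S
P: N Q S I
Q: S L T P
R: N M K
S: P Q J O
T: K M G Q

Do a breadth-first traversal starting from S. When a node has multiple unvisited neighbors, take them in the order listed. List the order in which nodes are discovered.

S, P, Q, J, O, N, I, L, T, M, K, F, G, R, H

Visit S; enqueue P, Q, J, O → queue [P, Q, J, O]
Visit P; enqueue N, I → queue [Q, J, O, N, I]
Visit Q; enqueue L, T → queue [J, O, N, I, L, T]
Visit J; enqueue M, K, F, G → queue [O, N, I, L, T, M, K, F, G]
Visit O → queue [N, I, L, T, M, K, F, G]
Visit N; enqueue R → queue [I, L, T, M, K, F, G, R]
Visit I → queue [L, T, M, K, F, G, R]
Visit L → queue [T, M, K, F, G, R]
Visit T → queue [M, K, F, G, R]
Visit M → queue [K, F, G, R]
Visit K; enqueue H → queue [F, G, R, H]
Visit F → queue [G, R, H]
Visit G → queue [R, H]
Visit R → queue [H]
Visit H → queue []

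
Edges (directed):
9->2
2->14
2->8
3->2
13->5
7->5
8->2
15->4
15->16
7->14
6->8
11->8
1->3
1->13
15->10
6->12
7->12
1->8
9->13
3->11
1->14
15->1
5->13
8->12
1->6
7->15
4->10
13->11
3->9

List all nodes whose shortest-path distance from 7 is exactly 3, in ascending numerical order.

Level 0: 7
Level 1: 5, 12, 14, 15
Level 2: 1, 4, 10, 13, 16
Level 3: 3, 6, 8, 11
Level 4: 2, 9

3, 6, 8, 11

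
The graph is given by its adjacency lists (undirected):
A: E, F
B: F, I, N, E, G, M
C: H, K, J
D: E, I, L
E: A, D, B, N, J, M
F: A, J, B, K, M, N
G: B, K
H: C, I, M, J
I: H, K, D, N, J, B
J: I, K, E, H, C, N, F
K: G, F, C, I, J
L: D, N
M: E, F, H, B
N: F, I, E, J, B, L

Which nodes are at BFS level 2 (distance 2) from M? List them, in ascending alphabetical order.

A, C, D, G, I, J, K, N

Level 0: M
Level 1: B, E, F, H
Level 2: A, C, D, G, I, J, K, N
Level 3: L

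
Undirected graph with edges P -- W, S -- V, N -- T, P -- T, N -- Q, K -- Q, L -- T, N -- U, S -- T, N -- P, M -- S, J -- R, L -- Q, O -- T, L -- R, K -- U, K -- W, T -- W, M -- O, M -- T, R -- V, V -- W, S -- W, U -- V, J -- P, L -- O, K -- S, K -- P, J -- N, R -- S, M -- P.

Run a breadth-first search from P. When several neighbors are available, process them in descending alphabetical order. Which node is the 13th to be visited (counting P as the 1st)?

Visit P; enqueue W, T, N, M, K, J → queue [W, T, N, M, K, J]
Visit W; enqueue V, S → queue [T, N, M, K, J, V, S]
Visit T; enqueue O, L → queue [N, M, K, J, V, S, O, L]
Visit N; enqueue U, Q → queue [M, K, J, V, S, O, L, U, Q]
Visit M → queue [K, J, V, S, O, L, U, Q]
Visit K → queue [J, V, S, O, L, U, Q]
Visit J; enqueue R → queue [V, S, O, L, U, Q, R]
Visit V → queue [S, O, L, U, Q, R]
Visit S → queue [O, L, U, Q, R]
Visit O → queue [L, U, Q, R]
Visit L → queue [U, Q, R]
Visit U → queue [Q, R]
Visit Q → queue [R]
Visit R → queue []

Visit order: P, W, T, N, M, K, J, V, S, O, L, U, Q, R

Q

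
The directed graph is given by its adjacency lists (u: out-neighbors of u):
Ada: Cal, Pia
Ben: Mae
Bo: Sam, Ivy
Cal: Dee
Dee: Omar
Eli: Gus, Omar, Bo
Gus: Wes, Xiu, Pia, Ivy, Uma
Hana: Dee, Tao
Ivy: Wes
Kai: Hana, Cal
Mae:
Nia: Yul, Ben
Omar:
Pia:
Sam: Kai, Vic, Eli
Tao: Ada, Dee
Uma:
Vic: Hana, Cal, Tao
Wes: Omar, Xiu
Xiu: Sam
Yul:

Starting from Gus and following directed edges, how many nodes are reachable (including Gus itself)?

17

BFS from Gus visits: Gus, Wes, Xiu, Pia, Ivy, Uma, Omar, Sam, Kai, Vic, Eli, Hana, Cal, Tao, Bo, Dee, Ada
Reachable nodes: 17 of 21 total.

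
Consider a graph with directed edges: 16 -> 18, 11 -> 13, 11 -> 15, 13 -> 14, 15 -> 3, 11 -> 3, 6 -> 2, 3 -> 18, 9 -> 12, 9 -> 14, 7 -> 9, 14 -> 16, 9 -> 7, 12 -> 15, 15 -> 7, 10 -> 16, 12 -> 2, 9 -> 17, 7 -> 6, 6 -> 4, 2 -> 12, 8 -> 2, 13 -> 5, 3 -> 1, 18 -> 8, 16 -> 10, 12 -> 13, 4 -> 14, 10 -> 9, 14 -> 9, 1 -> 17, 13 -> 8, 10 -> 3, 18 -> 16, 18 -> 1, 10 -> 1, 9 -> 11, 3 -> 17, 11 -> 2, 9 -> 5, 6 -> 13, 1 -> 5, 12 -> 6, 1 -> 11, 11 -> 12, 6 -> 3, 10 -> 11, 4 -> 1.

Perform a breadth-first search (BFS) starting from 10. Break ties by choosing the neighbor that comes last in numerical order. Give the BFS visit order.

10, 16, 11, 9, 3, 1, 18, 15, 13, 12, 2, 17, 14, 7, 5, 8, 6, 4

Visit 10; enqueue 16, 11, 9, 3, 1 → queue [16, 11, 9, 3, 1]
Visit 16; enqueue 18 → queue [11, 9, 3, 1, 18]
Visit 11; enqueue 15, 13, 12, 2 → queue [9, 3, 1, 18, 15, 13, 12, 2]
Visit 9; enqueue 17, 14, 7, 5 → queue [3, 1, 18, 15, 13, 12, 2, 17, 14, 7, 5]
Visit 3 → queue [1, 18, 15, 13, 12, 2, 17, 14, 7, 5]
Visit 1 → queue [18, 15, 13, 12, 2, 17, 14, 7, 5]
Visit 18; enqueue 8 → queue [15, 13, 12, 2, 17, 14, 7, 5, 8]
Visit 15 → queue [13, 12, 2, 17, 14, 7, 5, 8]
Visit 13 → queue [12, 2, 17, 14, 7, 5, 8]
Visit 12; enqueue 6 → queue [2, 17, 14, 7, 5, 8, 6]
Visit 2 → queue [17, 14, 7, 5, 8, 6]
Visit 17 → queue [14, 7, 5, 8, 6]
Visit 14 → queue [7, 5, 8, 6]
Visit 7 → queue [5, 8, 6]
Visit 5 → queue [8, 6]
Visit 8 → queue [6]
Visit 6; enqueue 4 → queue [4]
Visit 4 → queue []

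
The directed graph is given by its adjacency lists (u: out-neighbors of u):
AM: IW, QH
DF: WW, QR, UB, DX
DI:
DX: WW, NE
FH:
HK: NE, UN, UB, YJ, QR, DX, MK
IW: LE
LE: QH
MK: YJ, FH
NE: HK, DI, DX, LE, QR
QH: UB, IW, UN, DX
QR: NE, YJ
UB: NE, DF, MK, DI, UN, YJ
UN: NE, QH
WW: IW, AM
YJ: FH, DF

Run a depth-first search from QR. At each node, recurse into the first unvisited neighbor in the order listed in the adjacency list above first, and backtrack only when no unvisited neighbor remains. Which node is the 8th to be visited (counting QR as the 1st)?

WW

Visit QR
QR → NE
NE → HK
HK → UN
UN → QH
QH → UB
UB → DF
DF → WW
WW → IW
IW → LE
WW → AM
DF → DX
UB → MK
MK → YJ
YJ → FH
UB → DI

Visit order: QR, NE, HK, UN, QH, UB, DF, WW, IW, LE, AM, DX, MK, YJ, FH, DI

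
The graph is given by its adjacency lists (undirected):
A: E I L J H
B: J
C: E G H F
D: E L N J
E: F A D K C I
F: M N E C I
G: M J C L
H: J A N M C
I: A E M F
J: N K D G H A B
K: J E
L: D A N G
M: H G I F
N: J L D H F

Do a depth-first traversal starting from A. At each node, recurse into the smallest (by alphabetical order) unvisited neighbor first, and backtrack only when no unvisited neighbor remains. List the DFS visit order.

Visit A
A → E
E → C
C → F
F → I
I → M
M → G
G → J
J → B
J → D
D → L
L → N
N → H
J → K

A → E → C → F → I → M → G → J → B → D → L → N → H → K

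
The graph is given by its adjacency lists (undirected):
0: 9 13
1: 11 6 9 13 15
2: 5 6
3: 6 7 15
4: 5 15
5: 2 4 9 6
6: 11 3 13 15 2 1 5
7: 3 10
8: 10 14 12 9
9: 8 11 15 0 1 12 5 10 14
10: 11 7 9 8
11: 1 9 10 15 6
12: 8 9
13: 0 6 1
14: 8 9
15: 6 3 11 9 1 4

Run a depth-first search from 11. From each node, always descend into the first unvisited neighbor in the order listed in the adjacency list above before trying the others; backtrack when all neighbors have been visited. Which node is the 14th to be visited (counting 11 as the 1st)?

Visit 11
11 → 1
1 → 6
6 → 3
3 → 7
7 → 10
10 → 9
9 → 8
8 → 14
8 → 12
9 → 15
15 → 4
4 → 5
5 → 2
9 → 0
0 → 13

Visit order: 11, 1, 6, 3, 7, 10, 9, 8, 14, 12, 15, 4, 5, 2, 0, 13

2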